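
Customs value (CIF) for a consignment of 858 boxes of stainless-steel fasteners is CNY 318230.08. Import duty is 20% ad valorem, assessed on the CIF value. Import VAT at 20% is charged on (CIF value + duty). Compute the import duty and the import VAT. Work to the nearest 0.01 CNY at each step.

Import duty: CNY 63646.02; import VAT: CNY 76375.22

Import duty = 318230.08 × 20% = 63646.02
VAT base = CIF + duty = 318230.08 + 63646.02 = 381876.10
Import VAT = 381876.10 × 20% = 76375.22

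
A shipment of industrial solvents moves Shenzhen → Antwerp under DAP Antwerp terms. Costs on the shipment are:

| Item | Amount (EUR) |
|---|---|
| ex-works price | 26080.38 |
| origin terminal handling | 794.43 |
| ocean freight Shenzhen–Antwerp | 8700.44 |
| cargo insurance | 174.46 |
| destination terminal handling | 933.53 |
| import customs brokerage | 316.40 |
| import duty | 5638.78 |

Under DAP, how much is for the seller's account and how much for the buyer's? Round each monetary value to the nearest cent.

Seller: EUR 36683.24; buyer: EUR 5955.18

DAP: the seller bears all costs to the named destination except import duty and clearance.
Seller's account: goods 26080.38 + origin terminal 794.43 + freight 8700.44 + insurance 174.46 + destination terminal 933.53 = 36683.24
Buyer's account: brokerage 316.40 + duty 5638.78 = 5955.18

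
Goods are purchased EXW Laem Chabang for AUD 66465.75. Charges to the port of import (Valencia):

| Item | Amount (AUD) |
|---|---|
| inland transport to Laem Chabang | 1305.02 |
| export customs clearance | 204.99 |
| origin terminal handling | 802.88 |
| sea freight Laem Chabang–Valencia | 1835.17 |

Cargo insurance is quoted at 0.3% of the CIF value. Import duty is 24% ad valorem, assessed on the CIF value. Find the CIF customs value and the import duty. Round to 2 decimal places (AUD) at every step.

Let C be the CIF value. C = EXW price + pre-shipment costs + freight + 0.3% × C
C − 0.3% × C = 66465.75 + 1305.02 + 204.99 + 802.88 + 1835.17
0.997 × C = 70613.81
C = 70613.81 / 0.997 = 70826.29
Insurance premium = 0.3% × 70826.29 = 212.48
Import duty = 70826.29 × 24% = 16998.31

CIF value: AUD 70826.29; import duty: AUD 16998.31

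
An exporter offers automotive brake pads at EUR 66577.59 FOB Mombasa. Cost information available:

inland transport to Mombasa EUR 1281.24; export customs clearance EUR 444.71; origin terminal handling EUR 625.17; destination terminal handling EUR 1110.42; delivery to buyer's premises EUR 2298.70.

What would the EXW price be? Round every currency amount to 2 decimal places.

EXW price: EUR 64226.47

Not relevant to the conversion: destination terminal, delivery — on the buyer under both terms; not part of either seller's price.
From FOB to EXW, the seller no longer bears: inland to port, export clearance, origin terminal.
EXW price = 66577.59 − 1281.24 − 444.71 − 625.17 = 64226.47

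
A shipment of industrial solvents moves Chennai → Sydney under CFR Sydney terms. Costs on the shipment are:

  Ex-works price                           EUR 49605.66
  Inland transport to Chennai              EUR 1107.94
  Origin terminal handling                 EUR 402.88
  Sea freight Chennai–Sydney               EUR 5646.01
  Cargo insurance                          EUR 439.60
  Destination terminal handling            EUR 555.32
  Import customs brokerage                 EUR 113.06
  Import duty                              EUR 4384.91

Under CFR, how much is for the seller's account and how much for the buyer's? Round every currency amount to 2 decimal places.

CFR: the seller pays costs through ocean freight to the destination port, but not insurance.
Seller's account: goods 49605.66 + inland to port 1107.94 + origin terminal 402.88 + freight 5646.01 = 56762.49
Buyer's account: insurance 439.60 + destination terminal 555.32 + brokerage 113.06 + duty 4384.91 = 5492.89

Seller: EUR 56762.49; buyer: EUR 5492.89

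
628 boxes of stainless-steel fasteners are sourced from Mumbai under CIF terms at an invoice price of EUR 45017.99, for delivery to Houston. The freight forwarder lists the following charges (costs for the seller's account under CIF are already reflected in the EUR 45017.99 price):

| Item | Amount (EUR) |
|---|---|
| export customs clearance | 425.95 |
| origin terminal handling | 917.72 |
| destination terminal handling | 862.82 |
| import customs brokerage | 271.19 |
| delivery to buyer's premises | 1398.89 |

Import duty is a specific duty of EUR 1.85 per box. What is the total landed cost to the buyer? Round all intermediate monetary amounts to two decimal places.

CIF: the seller pays costs through ocean freight and marine insurance to the destination port.
Already in the invoice (seller's account under CIF): export clearance, origin terminal — exclude.
The CIF price already equals the CIF value: 45017.99
Import duty = 628 × 1.85 = 1161.80
Buyer bears: destination terminal 862.82 + brokerage 271.19 + delivery 1398.89 + duty 1161.80 = 3694.70
Landed cost = invoice 45017.99 + 3694.70 = 48712.69

Total landed cost: EUR 48712.69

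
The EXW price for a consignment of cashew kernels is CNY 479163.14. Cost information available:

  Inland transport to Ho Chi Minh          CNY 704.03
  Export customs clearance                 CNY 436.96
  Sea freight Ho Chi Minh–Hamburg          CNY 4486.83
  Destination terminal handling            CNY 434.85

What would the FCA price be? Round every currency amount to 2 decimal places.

FCA price: CNY 480304.13

Not relevant to the conversion: destination terminal, freight — on the buyer under both terms; not part of either seller's price.
From EXW to FCA, the seller additionally bears: inland to port, export clearance.
FCA price = 479163.14 + 704.03 + 436.96 = 480304.13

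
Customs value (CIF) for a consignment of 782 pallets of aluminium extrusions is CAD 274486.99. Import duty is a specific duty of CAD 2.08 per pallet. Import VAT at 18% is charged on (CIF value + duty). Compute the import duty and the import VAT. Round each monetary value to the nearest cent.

Import duty = 782 × 2.08 = 1626.56
VAT base = CIF + duty = 274486.99 + 1626.56 = 276113.55
Import VAT = 276113.55 × 18% = 49700.44

Import duty: CAD 1626.56; import VAT: CAD 49700.44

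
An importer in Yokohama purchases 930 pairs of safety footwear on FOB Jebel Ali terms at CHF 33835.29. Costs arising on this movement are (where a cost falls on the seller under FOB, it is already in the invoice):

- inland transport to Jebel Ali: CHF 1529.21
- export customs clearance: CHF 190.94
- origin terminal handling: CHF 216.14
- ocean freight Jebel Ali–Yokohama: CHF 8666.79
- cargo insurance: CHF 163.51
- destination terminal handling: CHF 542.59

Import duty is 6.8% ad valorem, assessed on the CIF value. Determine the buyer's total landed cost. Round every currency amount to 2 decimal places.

Total landed cost: CHF 46109.44

FOB: the seller bears costs until goods are on board at the origin port; the buyer bears freight, insurance and all costs thereafter.
Already in the invoice (seller's account under FOB): inland to port, export clearance, origin terminal — exclude.
CIF value = FOB price + freight + insurance = 33835.29 + 8666.79 + 163.51 = 42665.59
Import duty = 42665.59 × 6.8% = 2901.26
Buyer bears: freight 8666.79 + insurance 163.51 + destination terminal 542.59 + duty 2901.26 = 12274.15
Landed cost = invoice 33835.29 + 12274.15 = 46109.44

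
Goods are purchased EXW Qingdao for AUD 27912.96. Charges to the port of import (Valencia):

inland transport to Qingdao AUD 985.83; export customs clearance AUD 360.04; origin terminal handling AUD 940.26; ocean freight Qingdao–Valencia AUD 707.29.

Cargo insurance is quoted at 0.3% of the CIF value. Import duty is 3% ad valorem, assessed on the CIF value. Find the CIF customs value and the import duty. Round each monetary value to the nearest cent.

Let C be the CIF value. C = EXW price + pre-shipment costs + freight + 0.3% × C
C − 0.3% × C = 27912.96 + 985.83 + 360.04 + 940.26 + 707.29
0.997 × C = 30906.38
C = 30906.38 / 0.997 = 30999.38
Insurance premium = 0.3% × 30999.38 = 93.00
Import duty = 30999.38 × 3% = 929.98

CIF value: AUD 30999.38; import duty: AUD 929.98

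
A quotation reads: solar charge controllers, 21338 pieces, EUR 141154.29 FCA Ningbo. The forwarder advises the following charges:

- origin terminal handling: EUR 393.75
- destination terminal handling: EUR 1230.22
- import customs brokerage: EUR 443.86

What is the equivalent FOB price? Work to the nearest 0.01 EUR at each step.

Not relevant to the conversion: brokerage, destination terminal — on the buyer under both terms; not part of either seller's price.
From FCA to FOB, the seller additionally bears: origin terminal.
FOB price = 141154.29 + 393.75 = 141548.04

FOB price: EUR 141548.04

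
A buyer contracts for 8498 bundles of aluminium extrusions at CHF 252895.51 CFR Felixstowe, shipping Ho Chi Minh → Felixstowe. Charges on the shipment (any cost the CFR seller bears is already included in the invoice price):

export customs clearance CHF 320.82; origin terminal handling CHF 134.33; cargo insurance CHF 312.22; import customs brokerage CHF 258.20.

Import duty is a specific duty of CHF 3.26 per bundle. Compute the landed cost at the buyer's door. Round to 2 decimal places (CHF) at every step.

CFR: the seller pays costs through ocean freight to the destination port, but not insurance.
Already in the invoice (seller's account under CFR): export clearance, origin terminal — exclude.
CIF value = CFR price + insurance = 252895.51 + 312.22 = 253207.73
Import duty = 8498 × 3.26 = 27703.48
Buyer bears: insurance 312.22 + brokerage 258.20 + duty 27703.48 = 28273.90
Landed cost = invoice 252895.51 + 28273.90 = 281169.41

Total landed cost: CHF 281169.41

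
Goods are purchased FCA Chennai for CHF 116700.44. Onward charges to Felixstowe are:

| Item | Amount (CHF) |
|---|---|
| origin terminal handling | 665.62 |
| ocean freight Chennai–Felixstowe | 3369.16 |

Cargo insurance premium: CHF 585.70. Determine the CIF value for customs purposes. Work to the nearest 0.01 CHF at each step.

CIF value: CHF 121320.92

CIF = FCA price + pre-shipment costs + freight + insurance
CIF = 116700.44 + 665.62 + 3369.16 + 585.70 = 121320.92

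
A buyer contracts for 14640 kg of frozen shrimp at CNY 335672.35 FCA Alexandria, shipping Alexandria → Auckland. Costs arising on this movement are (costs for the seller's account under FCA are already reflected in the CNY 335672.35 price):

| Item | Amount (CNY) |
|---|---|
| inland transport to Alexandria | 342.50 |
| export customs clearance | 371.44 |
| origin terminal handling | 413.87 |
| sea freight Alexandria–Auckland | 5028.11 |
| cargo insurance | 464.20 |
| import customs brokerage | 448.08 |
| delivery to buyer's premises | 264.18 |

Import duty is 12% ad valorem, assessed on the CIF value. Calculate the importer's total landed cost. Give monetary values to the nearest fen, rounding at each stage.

Total landed cost: CNY 383280.21

FCA: the seller delivers export-cleared goods to the carrier; the buyer bears costs from that point.
Already in the invoice (seller's account under FCA): inland to port, export clearance — exclude.
CIF value = FCA price + origin terminal + freight + insurance = 335672.35 + 413.87 + 5028.11 + 464.20 = 341578.53
Import duty = 341578.53 × 12% = 40989.42
Buyer bears: origin terminal 413.87 + freight 5028.11 + insurance 464.20 + brokerage 448.08 + delivery 264.18 + duty 40989.42 = 47607.86
Landed cost = invoice 335672.35 + 47607.86 = 383280.21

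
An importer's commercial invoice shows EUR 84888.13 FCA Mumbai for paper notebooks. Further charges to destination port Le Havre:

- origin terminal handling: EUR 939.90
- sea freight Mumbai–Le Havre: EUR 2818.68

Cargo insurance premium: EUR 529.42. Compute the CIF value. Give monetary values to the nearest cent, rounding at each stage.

CIF = FCA price + pre-shipment costs + freight + insurance
CIF = 84888.13 + 939.90 + 2818.68 + 529.42 = 89176.13

CIF value: EUR 89176.13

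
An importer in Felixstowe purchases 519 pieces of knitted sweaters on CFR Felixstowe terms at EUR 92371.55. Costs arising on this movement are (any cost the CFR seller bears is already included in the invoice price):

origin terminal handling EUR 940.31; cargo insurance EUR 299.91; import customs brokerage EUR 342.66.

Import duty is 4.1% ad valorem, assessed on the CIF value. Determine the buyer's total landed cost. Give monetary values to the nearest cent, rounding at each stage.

CFR: the seller pays costs through ocean freight to the destination port, but not insurance.
Already in the invoice (seller's account under CFR): origin terminal — exclude.
CIF value = CFR price + insurance = 92371.55 + 299.91 = 92671.46
Import duty = 92671.46 × 4.1% = 3799.53
Buyer bears: insurance 299.91 + brokerage 342.66 + duty 3799.53 = 4442.10
Landed cost = invoice 92371.55 + 4442.10 = 96813.65

Total landed cost: EUR 96813.65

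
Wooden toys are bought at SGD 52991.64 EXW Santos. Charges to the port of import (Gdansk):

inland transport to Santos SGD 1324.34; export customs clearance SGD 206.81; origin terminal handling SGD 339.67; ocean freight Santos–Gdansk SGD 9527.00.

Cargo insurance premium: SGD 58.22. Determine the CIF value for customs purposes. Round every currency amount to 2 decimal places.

CIF value: SGD 64447.68

CIF = EXW price + pre-shipment costs + freight + insurance
CIF = 52991.64 + 1324.34 + 206.81 + 339.67 + 9527.00 + 58.22 = 64447.68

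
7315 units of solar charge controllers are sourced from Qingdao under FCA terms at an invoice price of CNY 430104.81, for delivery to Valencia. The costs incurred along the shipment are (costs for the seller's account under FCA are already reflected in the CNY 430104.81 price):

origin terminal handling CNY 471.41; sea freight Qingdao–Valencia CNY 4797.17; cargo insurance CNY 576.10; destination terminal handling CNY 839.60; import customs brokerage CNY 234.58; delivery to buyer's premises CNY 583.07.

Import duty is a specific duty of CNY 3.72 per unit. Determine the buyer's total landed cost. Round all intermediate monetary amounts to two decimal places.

Total landed cost: CNY 464818.54

FCA: the seller delivers export-cleared goods to the carrier; the buyer bears costs from that point.
CIF value = FCA price + origin terminal + freight + insurance = 430104.81 + 471.41 + 4797.17 + 576.10 = 435949.49
Import duty = 7315 × 3.72 = 27211.80
Buyer bears: origin terminal 471.41 + freight 4797.17 + insurance 576.10 + destination terminal 839.60 + brokerage 234.58 + delivery 583.07 + duty 27211.80 = 34713.73
Landed cost = invoice 430104.81 + 34713.73 = 464818.54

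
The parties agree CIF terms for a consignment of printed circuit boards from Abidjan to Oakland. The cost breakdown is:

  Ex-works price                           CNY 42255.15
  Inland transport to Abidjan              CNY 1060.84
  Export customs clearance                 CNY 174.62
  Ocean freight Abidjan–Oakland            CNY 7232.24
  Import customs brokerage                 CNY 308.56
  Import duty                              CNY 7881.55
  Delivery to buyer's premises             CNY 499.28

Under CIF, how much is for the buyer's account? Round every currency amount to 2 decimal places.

CIF: the seller pays costs through ocean freight and marine insurance to the destination port.
Seller's account: goods 42255.15 + inland to port 1060.84 + export clearance 174.62 + freight 7232.24 = 50722.85
Buyer's account: brokerage 308.56 + duty 7881.55 + delivery 499.28 = 8689.39

Buyer's account: CNY 8689.39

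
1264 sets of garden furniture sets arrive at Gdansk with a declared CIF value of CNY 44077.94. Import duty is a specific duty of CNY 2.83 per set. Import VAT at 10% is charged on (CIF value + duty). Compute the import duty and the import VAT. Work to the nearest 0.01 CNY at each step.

Import duty = 1264 × 2.83 = 3577.12
VAT base = CIF + duty = 44077.94 + 3577.12 = 47655.06
Import VAT = 47655.06 × 10% = 4765.51

Import duty: CNY 3577.12; import VAT: CNY 4765.51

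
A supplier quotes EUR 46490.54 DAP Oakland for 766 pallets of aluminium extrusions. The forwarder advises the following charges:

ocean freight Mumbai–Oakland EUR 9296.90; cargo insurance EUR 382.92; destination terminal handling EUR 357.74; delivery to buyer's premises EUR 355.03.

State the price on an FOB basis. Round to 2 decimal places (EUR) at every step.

FOB price: EUR 36097.95

From DAP to FOB, the seller no longer bears: freight, insurance, destination terminal, delivery.
FOB price = 46490.54 − 9296.90 − 382.92 − 357.74 − 355.03 = 36097.95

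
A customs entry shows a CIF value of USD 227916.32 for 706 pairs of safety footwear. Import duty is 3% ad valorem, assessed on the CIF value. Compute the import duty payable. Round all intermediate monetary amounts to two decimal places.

Import duty = 227916.32 × 3% = 6837.49

Import duty: USD 6837.49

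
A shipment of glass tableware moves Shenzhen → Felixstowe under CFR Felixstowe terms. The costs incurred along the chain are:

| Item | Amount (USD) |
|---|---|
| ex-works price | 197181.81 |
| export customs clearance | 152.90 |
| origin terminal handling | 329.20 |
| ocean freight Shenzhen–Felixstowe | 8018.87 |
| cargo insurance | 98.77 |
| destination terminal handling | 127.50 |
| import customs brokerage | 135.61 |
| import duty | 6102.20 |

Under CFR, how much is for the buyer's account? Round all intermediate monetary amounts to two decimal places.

Buyer's account: USD 6464.08

CFR: the seller pays costs through ocean freight to the destination port, but not insurance.
Seller's account: goods 197181.81 + export clearance 152.90 + origin terminal 329.20 + freight 8018.87 = 205682.78
Buyer's account: insurance 98.77 + destination terminal 127.50 + brokerage 135.61 + duty 6102.20 = 6464.08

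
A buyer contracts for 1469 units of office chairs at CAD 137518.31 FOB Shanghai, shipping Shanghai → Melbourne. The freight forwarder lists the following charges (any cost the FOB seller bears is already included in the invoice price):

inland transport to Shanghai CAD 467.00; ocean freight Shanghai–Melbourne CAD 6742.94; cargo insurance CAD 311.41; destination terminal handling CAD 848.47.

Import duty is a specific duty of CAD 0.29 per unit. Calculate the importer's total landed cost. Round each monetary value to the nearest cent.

FOB: the seller bears costs until goods are on board at the origin port; the buyer bears freight, insurance and all costs thereafter.
Already in the invoice (seller's account under FOB): inland to port — exclude.
CIF value = FOB price + freight + insurance = 137518.31 + 6742.94 + 311.41 = 144572.66
Import duty = 1469 × 0.29 = 426.01
Buyer bears: freight 6742.94 + insurance 311.41 + destination terminal 848.47 + duty 426.01 = 8328.83
Landed cost = invoice 137518.31 + 8328.83 = 145847.14

Total landed cost: CAD 145847.14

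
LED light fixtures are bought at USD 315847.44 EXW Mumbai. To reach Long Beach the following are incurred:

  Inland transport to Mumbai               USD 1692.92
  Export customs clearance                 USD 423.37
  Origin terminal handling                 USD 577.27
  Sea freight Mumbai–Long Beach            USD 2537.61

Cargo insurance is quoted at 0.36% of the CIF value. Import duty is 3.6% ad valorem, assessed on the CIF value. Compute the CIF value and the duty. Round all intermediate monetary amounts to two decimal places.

CIF value: USD 322238.67; import duty: USD 11600.59

Let C be the CIF value. C = EXW price + pre-shipment costs + freight + 0.36% × C
C − 0.36% × C = 315847.44 + 1692.92 + 423.37 + 577.27 + 2537.61
0.9964 × C = 321078.61
C = 321078.61 / 0.9964 = 322238.67
Insurance premium = 0.36% × 322238.67 = 1160.06
Import duty = 322238.67 × 3.6% = 11600.59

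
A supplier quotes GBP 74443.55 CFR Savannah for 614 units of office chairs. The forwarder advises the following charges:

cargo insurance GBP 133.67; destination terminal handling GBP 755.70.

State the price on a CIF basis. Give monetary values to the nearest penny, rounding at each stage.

Not relevant to the conversion: destination terminal — on the buyer under both terms; not part of either seller's price.
From CFR to CIF, the seller additionally bears: insurance.
CIF price = 74443.55 + 133.67 = 74577.22

CIF price: GBP 74577.22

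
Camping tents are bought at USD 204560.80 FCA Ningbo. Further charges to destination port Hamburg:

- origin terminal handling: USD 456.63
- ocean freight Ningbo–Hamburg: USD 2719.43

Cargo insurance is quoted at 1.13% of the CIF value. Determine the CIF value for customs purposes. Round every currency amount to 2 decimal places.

CIF value: USD 210111.12

Let C be the CIF value. C = FCA price + pre-shipment costs + freight + 1.13% × C
C − 1.13% × C = 204560.80 + 456.63 + 2719.43
0.9887 × C = 207736.86
C = 207736.86 / 0.9887 = 210111.12
Insurance premium = 1.13% × 210111.12 = 2374.26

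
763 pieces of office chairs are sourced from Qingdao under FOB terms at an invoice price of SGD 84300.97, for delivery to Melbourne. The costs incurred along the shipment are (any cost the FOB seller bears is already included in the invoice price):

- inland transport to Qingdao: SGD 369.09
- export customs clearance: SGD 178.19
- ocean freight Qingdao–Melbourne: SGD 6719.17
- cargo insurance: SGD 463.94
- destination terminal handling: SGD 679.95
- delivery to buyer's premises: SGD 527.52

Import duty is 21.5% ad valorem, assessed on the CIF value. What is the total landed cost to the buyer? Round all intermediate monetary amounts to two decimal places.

Total landed cost: SGD 112360.63

FOB: the seller bears costs until goods are on board at the origin port; the buyer bears freight, insurance and all costs thereafter.
Already in the invoice (seller's account under FOB): inland to port, export clearance — exclude.
CIF value = FOB price + freight + insurance = 84300.97 + 6719.17 + 463.94 = 91484.08
Import duty = 91484.08 × 21.5% = 19669.08
Buyer bears: freight 6719.17 + insurance 463.94 + destination terminal 679.95 + delivery 527.52 + duty 19669.08 = 28059.66
Landed cost = invoice 84300.97 + 28059.66 = 112360.63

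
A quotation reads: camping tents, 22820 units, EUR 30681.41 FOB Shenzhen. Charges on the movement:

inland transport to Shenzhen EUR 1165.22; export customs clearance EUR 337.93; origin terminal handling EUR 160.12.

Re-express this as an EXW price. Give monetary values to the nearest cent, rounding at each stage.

EXW price: EUR 29018.14

From FOB to EXW, the seller no longer bears: inland to port, export clearance, origin terminal.
EXW price = 30681.41 − 1165.22 − 337.93 − 160.12 = 29018.14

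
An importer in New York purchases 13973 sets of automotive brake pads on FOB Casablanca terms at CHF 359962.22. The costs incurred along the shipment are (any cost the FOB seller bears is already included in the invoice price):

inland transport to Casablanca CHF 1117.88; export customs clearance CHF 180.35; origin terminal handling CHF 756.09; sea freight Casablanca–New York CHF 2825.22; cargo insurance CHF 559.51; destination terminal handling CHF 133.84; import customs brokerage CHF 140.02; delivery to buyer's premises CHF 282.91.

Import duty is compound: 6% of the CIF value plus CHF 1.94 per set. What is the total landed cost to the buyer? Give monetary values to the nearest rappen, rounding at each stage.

FOB: the seller bears costs until goods are on board at the origin port; the buyer bears freight, insurance and all costs thereafter.
Already in the invoice (seller's account under FOB): inland to port, export clearance, origin terminal — exclude.
CIF value = FOB price + freight + insurance = 359962.22 + 2825.22 + 559.51 = 363346.95
Ad valorem component: 363346.95 × 6% = 21800.82
Specific component: 13973 × 1.94 = 27107.62
Import duty = 21800.82 + 27107.62 = 48908.44
Buyer bears: freight 2825.22 + insurance 559.51 + destination terminal 133.84 + brokerage 140.02 + delivery 282.91 + duty 48908.44 = 52849.94
Landed cost = invoice 359962.22 + 52849.94 = 412812.16

Total landed cost: CHF 412812.16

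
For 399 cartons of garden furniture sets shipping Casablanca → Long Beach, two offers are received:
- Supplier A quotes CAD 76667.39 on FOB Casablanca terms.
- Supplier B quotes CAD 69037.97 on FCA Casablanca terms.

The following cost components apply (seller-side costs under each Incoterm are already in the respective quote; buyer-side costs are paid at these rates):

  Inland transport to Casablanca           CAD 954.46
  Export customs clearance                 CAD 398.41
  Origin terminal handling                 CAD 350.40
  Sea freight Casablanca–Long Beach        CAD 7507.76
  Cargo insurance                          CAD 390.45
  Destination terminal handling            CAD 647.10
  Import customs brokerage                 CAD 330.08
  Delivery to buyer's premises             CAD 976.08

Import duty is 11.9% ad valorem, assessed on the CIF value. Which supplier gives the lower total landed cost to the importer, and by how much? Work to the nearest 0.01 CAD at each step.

Supplier B is cheaper by CAD 8145.23

Supplier A (FOB):
CIF value = FOB price + freight + insurance = 76667.39 + 7507.76 + 390.45 = 84565.60
Import duty = 84565.60 × 11.9% = 10063.31
Buyer bears (A): 7507.76 + 390.45 + 647.10 + 330.08 + 976.08 = 9851.47
Landed cost (A) = invoice 76667.39 + 9851.47 + duty 10063.31 = 96582.17
Supplier B (FCA):
CIF value = FCA price + origin terminal + freight + insurance = 69037.97 + 350.40 + 7507.76 + 390.45 = 77286.58
Import duty = 77286.58 × 11.9% = 9197.10
Buyer bears (B): 350.40 + 7507.76 + 390.45 + 647.10 + 330.08 + 976.08 = 10201.87
Landed cost (B) = invoice 69037.97 + 10201.87 + duty 9197.10 = 88436.94
Difference = |96582.17 − 88436.94| = 8145.23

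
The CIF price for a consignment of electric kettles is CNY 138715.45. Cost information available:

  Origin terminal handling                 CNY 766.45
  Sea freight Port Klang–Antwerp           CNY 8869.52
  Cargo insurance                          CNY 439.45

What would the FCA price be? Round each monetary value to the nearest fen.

From CIF to FCA, the seller no longer bears: origin terminal, freight, insurance.
FCA price = 138715.45 − 766.45 − 8869.52 − 439.45 = 128640.03

FCA price: CNY 128640.03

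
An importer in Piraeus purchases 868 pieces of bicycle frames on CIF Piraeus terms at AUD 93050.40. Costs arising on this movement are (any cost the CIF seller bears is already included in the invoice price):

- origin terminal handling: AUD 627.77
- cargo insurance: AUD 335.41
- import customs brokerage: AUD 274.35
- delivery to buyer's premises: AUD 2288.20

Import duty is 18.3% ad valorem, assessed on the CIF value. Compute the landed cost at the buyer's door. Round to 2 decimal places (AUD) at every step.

CIF: the seller pays costs through ocean freight and marine insurance to the destination port.
Already in the invoice (seller's account under CIF): origin terminal, insurance — exclude.
The CIF price already equals the CIF value: 93050.40
Import duty = 93050.40 × 18.3% = 17028.22
Buyer bears: brokerage 274.35 + delivery 2288.20 + duty 17028.22 = 19590.77
Landed cost = invoice 93050.40 + 19590.77 = 112641.17

Total landed cost: AUD 112641.17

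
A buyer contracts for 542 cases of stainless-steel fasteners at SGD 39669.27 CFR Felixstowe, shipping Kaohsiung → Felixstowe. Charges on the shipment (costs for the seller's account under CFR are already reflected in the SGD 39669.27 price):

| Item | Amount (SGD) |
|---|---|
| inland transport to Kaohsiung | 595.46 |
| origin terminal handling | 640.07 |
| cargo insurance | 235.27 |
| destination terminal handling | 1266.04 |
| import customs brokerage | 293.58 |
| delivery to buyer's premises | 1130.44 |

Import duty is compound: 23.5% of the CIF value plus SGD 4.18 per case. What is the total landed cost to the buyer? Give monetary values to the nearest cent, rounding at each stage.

CFR: the seller pays costs through ocean freight to the destination port, but not insurance.
Already in the invoice (seller's account under CFR): inland to port, origin terminal — exclude.
CIF value = CFR price + insurance = 39669.27 + 235.27 = 39904.54
Ad valorem component: 39904.54 × 23.5% = 9377.57
Specific component: 542 × 4.18 = 2265.56
Import duty = 9377.57 + 2265.56 = 11643.13
Buyer bears: insurance 235.27 + destination terminal 1266.04 + brokerage 293.58 + delivery 1130.44 + duty 11643.13 = 14568.46
Landed cost = invoice 39669.27 + 14568.46 = 54237.73

Total landed cost: SGD 54237.73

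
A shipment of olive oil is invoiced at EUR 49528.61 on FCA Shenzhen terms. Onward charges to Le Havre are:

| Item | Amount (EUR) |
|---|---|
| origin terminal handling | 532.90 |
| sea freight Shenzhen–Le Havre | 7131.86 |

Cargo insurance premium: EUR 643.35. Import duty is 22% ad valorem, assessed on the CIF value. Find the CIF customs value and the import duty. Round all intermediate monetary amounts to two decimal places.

CIF value: EUR 57836.72; import duty: EUR 12724.08

CIF = FCA price + pre-shipment costs + freight + insurance
CIF = 49528.61 + 532.90 + 7131.86 + 643.35 = 57836.72
Import duty = 57836.72 × 22% = 12724.08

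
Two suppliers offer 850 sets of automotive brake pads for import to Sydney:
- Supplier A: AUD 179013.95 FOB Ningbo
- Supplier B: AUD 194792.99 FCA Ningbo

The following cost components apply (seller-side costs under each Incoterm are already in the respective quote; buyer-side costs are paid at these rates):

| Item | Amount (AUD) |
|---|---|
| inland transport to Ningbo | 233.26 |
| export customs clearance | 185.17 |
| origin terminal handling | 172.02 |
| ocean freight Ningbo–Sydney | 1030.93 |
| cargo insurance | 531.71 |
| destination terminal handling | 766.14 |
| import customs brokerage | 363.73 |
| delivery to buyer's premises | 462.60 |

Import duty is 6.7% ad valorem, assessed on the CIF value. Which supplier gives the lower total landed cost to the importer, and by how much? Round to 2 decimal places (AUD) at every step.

Supplier A (FOB):
CIF value = FOB price + freight + insurance = 179013.95 + 1030.93 + 531.71 = 180576.59
Import duty = 180576.59 × 6.7% = 12098.63
Buyer bears (A): 1030.93 + 531.71 + 766.14 + 363.73 + 462.60 = 3155.11
Landed cost (A) = invoice 179013.95 + 3155.11 + duty 12098.63 = 194267.69
Supplier B (FCA):
CIF value = FCA price + origin terminal + freight + insurance = 194792.99 + 172.02 + 1030.93 + 531.71 = 196527.65
Import duty = 196527.65 × 6.7% = 13167.35
Buyer bears (B): 172.02 + 1030.93 + 531.71 + 766.14 + 363.73 + 462.60 = 3327.13
Landed cost (B) = invoice 194792.99 + 3327.13 + duty 13167.35 = 211287.47
Difference = |194267.69 − 211287.47| = 17019.78

Supplier A is cheaper by AUD 17019.78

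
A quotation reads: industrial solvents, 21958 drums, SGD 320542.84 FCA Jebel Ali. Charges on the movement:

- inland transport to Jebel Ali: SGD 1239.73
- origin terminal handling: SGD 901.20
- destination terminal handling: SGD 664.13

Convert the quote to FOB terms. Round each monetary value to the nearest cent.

FOB price: SGD 321444.04

Not relevant to the conversion: inland to port — on the seller under both FCA and FOB; already in the FCA price and stays in the FOB price. destination terminal — on the buyer under both terms; not part of either seller's price.
From FCA to FOB, the seller additionally bears: origin terminal.
FOB price = 320542.84 + 901.20 = 321444.04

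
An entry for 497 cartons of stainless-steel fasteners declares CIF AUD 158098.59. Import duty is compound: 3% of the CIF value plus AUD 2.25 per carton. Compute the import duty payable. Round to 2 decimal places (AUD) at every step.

Ad valorem component: 158098.59 × 3% = 4742.96
Specific component: 497 × 2.25 = 1118.25
Import duty = 4742.96 + 1118.25 = 5861.21

Import duty: AUD 5861.21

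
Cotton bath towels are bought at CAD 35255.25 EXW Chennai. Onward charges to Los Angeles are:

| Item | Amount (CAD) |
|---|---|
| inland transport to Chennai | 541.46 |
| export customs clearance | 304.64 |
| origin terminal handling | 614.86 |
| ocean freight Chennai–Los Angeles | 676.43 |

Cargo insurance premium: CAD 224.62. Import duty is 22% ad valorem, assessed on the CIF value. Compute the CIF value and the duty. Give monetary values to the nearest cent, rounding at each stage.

CIF value: CAD 37617.26; import duty: CAD 8275.80

CIF = EXW price + pre-shipment costs + freight + insurance
CIF = 35255.25 + 541.46 + 304.64 + 614.86 + 676.43 + 224.62 = 37617.26
Import duty = 37617.26 × 22% = 8275.80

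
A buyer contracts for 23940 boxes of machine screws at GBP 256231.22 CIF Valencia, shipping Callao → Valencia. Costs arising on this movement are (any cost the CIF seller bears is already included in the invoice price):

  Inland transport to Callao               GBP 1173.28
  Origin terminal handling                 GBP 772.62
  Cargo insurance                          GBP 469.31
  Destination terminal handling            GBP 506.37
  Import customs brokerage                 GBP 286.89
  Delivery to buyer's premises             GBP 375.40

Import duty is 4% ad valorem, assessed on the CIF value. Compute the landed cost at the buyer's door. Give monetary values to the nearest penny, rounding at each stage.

Total landed cost: GBP 267649.13

CIF: the seller pays costs through ocean freight and marine insurance to the destination port.
Already in the invoice (seller's account under CIF): inland to port, origin terminal, insurance — exclude.
The CIF price already equals the CIF value: 256231.22
Import duty = 256231.22 × 4% = 10249.25
Buyer bears: destination terminal 506.37 + brokerage 286.89 + delivery 375.40 + duty 10249.25 = 11417.91
Landed cost = invoice 256231.22 + 11417.91 = 267649.13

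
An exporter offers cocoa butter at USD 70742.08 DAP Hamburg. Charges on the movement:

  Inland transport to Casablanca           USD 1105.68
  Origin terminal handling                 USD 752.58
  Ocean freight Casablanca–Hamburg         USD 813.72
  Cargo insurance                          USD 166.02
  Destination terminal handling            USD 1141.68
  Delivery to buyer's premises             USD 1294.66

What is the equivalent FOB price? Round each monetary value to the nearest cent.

FOB price: USD 67326.00

Not relevant to the conversion: inland to port, origin terminal — on the seller under both DAP and FOB; already in the DAP price and stays in the FOB price.
From DAP to FOB, the seller no longer bears: freight, insurance, destination terminal, delivery.
FOB price = 70742.08 − 813.72 − 166.02 − 1141.68 − 1294.66 = 67326.00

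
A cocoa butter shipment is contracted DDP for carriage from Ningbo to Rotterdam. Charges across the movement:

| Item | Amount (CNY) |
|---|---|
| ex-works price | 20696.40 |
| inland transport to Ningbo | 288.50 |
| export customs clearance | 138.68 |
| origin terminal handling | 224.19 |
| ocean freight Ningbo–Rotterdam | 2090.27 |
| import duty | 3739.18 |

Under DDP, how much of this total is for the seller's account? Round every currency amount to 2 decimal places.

DDP: the seller bears all costs including import duty.
Seller's account: goods 20696.40 + inland to port 288.50 + export clearance 138.68 + origin terminal 224.19 + freight 2090.27 + duty 3739.18 = 27177.22
Buyer's account: 0.00

Seller's account: CNY 27177.22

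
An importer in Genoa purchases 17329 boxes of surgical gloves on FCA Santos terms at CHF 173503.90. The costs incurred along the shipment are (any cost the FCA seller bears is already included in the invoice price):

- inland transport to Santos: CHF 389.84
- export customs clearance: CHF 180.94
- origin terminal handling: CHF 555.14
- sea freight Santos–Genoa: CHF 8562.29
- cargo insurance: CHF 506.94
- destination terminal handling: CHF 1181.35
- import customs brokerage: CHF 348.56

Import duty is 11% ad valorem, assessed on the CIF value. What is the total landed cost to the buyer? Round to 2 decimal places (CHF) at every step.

FCA: the seller delivers export-cleared goods to the carrier; the buyer bears costs from that point.
Already in the invoice (seller's account under FCA): inland to port, export clearance — exclude.
CIF value = FCA price + origin terminal + freight + insurance = 173503.90 + 555.14 + 8562.29 + 506.94 = 183128.27
Import duty = 183128.27 × 11% = 20144.11
Buyer bears: origin terminal 555.14 + freight 8562.29 + insurance 506.94 + destination terminal 1181.35 + brokerage 348.56 + duty 20144.11 = 31298.39
Landed cost = invoice 173503.90 + 31298.39 = 204802.29

Total landed cost: CHF 204802.29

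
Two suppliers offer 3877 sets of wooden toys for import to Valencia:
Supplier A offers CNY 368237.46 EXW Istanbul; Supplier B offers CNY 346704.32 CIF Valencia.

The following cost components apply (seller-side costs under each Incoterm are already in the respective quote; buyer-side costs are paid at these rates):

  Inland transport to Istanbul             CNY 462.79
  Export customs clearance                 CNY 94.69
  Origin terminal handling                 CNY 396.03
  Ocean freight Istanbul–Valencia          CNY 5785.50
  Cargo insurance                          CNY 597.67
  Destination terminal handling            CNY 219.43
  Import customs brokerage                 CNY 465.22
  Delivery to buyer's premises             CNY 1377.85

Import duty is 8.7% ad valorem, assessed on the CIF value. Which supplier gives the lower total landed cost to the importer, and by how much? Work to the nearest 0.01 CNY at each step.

Supplier B is cheaper by CNY 31381.49

Supplier A (EXW):
CIF value = EXW price + inland to port + export clearance + origin terminal + freight + insurance = 368237.46 + 462.79 + 94.69 + 396.03 + 5785.50 + 597.67 = 375574.14
Import duty = 375574.14 × 8.7% = 32674.95
Buyer bears (A): 462.79 + 94.69 + 396.03 + 5785.50 + 597.67 + 219.43 + 465.22 + 1377.85 = 9399.18
Landed cost (A) = invoice 368237.46 + 9399.18 + duty 32674.95 = 410311.59
Supplier B (CIF):
The CIF price already equals the CIF value: 346704.32
Import duty = 346704.32 × 8.7% = 30163.28
Buyer bears (B): 219.43 + 465.22 + 1377.85 = 2062.50
Landed cost (B) = invoice 346704.32 + 2062.50 + duty 30163.28 = 378930.10
Difference = |410311.59 − 378930.10| = 31381.49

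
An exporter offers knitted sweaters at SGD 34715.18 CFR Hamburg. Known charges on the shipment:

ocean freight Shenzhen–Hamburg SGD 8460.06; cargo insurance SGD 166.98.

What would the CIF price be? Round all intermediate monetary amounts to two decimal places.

CIF price: SGD 34882.16

Not relevant to the conversion: freight — on the seller under both CFR and CIF; already in the CFR price and stays in the CIF price.
From CFR to CIF, the seller additionally bears: insurance.
CIF price = 34715.18 + 166.98 = 34882.16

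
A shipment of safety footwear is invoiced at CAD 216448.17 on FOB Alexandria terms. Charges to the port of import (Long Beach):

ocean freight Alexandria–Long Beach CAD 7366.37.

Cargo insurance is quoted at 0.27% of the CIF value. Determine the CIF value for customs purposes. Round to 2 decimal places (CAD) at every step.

Let C be the CIF value. C = FOB price + freight + 0.27% × C
C − 0.27% × C = 216448.17 + 7366.37
0.9973 × C = 223814.54
C = 223814.54 / 0.9973 = 224420.48
Insurance premium = 0.27% × 224420.48 = 605.94

CIF value: CAD 224420.48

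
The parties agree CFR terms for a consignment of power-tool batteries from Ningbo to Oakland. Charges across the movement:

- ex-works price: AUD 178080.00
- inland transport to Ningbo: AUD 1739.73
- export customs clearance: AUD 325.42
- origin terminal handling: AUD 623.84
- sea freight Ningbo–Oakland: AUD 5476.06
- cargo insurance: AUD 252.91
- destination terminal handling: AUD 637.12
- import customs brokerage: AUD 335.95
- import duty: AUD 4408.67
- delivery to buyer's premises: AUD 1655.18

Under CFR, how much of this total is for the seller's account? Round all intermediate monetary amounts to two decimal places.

Seller's account: AUD 186245.05

CFR: the seller pays costs through ocean freight to the destination port, but not insurance.
Seller's account: goods 178080.00 + inland to port 1739.73 + export clearance 325.42 + origin terminal 623.84 + freight 5476.06 = 186245.05
Buyer's account: insurance 252.91 + destination terminal 637.12 + brokerage 335.95 + duty 4408.67 + delivery 1655.18 = 7289.83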